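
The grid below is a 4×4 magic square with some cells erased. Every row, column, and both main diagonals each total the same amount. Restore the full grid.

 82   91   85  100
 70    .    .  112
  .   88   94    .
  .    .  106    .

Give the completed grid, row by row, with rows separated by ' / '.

Row 1 is already complete: 82 + 91 + 85 + 100 = 358, so that is the magic constant.
Column 3 needs 358; the known cells sum to 285, so (2,3) = 73.
From anti-diagonal, 358 − (100 + 73 + 88) gives (4,1) = 97.
The remaining cell in row 2 is (2,2) = 358 − 255 = 103.
Column 1: 82 + 70 + 97 + ? = 358, so (3,1) = 109.
Column 2: 91 + 103 + 88 + ? = 358, so (4,2) = 76.
From main diagonal, 358 − (82 + 103 + 94) gives (4,4) = 79.
Using row 3: 109 + 88 + 94 + ? → (3,4) = 358 − 291 = 67.

82 91 85 100 / 70 103 73 112 / 109 88 94 67 / 97 76 106 79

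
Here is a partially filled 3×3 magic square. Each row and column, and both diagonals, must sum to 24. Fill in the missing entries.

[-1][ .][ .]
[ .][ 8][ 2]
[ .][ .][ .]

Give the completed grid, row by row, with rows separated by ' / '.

The remaining cell in row 2 is (2,1) = 24 − 10 = 14.
Column 1: -1 + 14 + ? = 24, so (3,1) = 11.
Using main diagonal: -1 + 8 + ? → (3,3) = 24 − 7 = 17.
Using anti-diagonal: 8 + 11 + ? → (1,3) = 24 − 19 = 5.
Row 1: -1 + 5 + ? = 24, so (1,2) = 20.
From row 3, 24 − (11 + 17) gives (3,2) = -4.

-1 20 5 / 14 8 2 / 11 -4 17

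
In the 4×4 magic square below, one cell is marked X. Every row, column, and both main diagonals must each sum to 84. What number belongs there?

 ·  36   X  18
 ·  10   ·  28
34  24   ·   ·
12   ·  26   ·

8

Using column 2: 36 + 10 + 24 + ? → (4,2) = 84 − 70 = 14.
Anti-diagonal needs 84; the known cells sum to 54, so (2,3) = 30.
Row 2 needs 84; the known cells sum to 68, so (2,1) = 16.
Row 4: 12 + 14 + 26 + ? = 84, so (4,4) = 32.
Column 1: 16 + 34 + 12 + ? = 84, so (1,1) = 22.
Column 4 needs 84; the known cells sum to 78, so (3,4) = 6.
From main diagonal, 84 − (22 + 10 + 32) gives (3,3) = 20.
Row 1 must total 84; the given cells sum to 76, so (1,3) = 8.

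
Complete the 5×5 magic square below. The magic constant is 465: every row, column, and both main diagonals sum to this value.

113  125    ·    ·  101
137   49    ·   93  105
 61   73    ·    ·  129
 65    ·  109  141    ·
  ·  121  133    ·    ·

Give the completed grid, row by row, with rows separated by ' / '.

113 125 57 69 101 / 137 49 81 93 105 / 61 73 85 117 129 / 65 97 109 141 53 / 89 121 133 45 77

Row 2 must total 465; the given cells sum to 384, so (2,3) = 81.
Column 1 must total 465; the given cells sum to 376, so (5,1) = 89.
Column 2: 125 + 49 + 73 + 121 + ? = 465, so (4,2) = 97.
The remaining cell in anti-diagonal is (3,3) = 465 − 380 = 85.
Using row 3: 61 + 73 + 85 + 129 + ? → (3,4) = 465 − 348 = 117.
Row 4 must total 465; the given cells sum to 412, so (4,5) = 53.
Using column 3: 81 + 85 + 109 + 133 + ? → (1,3) = 465 − 408 = 57.
Column 5 must total 465; the given cells sum to 388, so (5,5) = 77.
Using row 1: 113 + 125 + 57 + 101 + ? → (1,4) = 465 − 396 = 69.
Using row 5: 89 + 121 + 133 + 77 + ? → (5,4) = 465 − 420 = 45.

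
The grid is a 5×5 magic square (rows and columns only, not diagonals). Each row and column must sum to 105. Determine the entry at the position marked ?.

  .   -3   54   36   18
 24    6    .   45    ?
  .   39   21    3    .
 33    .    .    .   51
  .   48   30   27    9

Row 1: -3 + 54 + 36 + 18 + ? = 105, so (1,1) = 0.
Row 5: 48 + 30 + 27 + 9 + ? = 105, so (5,1) = -9.
The remaining cell in column 1 is (3,1) = 105 − 48 = 57.
Column 2 must total 105; the given cells sum to 90, so (4,2) = 15.
Column 4 needs 105; the known cells sum to 111, so (4,4) = -6.
Row 3 must total 105; the given cells sum to 120, so (3,5) = -15.
Row 4: 33 + 15 + (-6) + 51 + ? = 105, so (4,3) = 12.
Using column 3: 54 + 21 + 12 + 30 + ? → (2,3) = 105 − 117 = -12.
Column 5 must total 105; the given cells sum to 63, so (2,5) = 42.

42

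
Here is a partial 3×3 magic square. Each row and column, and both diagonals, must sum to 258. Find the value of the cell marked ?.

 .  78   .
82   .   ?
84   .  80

90

The remaining cell in row 3 is (3,2) = 258 − 164 = 94.
Column 1 must total 258; the given cells sum to 166, so (1,1) = 92.
Column 2: 78 + 94 + ? = 258, so (2,2) = 86.
Anti-diagonal needs 258; the known cells sum to 170, so (1,3) = 88.
Using row 2: 82 + 86 + ? → (2,3) = 258 − 168 = 90.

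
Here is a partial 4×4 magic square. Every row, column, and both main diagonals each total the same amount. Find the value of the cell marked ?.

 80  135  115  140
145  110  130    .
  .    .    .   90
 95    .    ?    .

100

Row 1 is complete and sums to 470; that is the magic constant.
Using row 2: 145 + 110 + 130 + ? → (2,4) = 470 − 385 = 85.
Column 1 must total 470; the given cells sum to 320, so (3,1) = 150.
Column 4 must total 470; the given cells sum to 315, so (4,4) = 155.
Using main diagonal: 80 + 110 + 155 + ? → (3,3) = 470 − 345 = 125.
Using anti-diagonal: 140 + 130 + 95 + ? → (3,2) = 470 − 365 = 105.
The remaining cell in column 2 is (4,2) = 470 − 350 = 120.
Using column 3: 115 + 130 + 125 + ? → (4,3) = 470 − 370 = 100.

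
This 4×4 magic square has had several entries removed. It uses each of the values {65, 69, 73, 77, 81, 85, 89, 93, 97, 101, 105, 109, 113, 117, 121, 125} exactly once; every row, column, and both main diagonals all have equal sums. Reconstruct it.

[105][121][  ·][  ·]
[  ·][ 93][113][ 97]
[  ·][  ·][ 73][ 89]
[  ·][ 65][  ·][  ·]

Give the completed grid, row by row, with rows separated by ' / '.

105 121 69 85 / 77 93 113 97 / 117 101 73 89 / 81 65 125 109

The 16 entries sum to 1520, so each line sums to 1520/4 = 380.
Using row 2: 93 + 113 + 97 + ? → (2,1) = 380 − 303 = 77.
Column 2 needs 380; the known cells sum to 279, so (3,2) = 101.
Using main diagonal: 105 + 93 + 73 + ? → (4,4) = 380 − 271 = 109.
Row 3: 101 + 73 + 89 + ? = 380, so (3,1) = 117.
The remaining cell in column 1 is (4,1) = 380 − 299 = 81.
Column 4 must total 380; the given cells sum to 295, so (1,4) = 85.
From row 1, 380 − (105 + 121 + 85) gives (1,3) = 69.
From row 4, 380 − (81 + 65 + 109) gives (4,3) = 125.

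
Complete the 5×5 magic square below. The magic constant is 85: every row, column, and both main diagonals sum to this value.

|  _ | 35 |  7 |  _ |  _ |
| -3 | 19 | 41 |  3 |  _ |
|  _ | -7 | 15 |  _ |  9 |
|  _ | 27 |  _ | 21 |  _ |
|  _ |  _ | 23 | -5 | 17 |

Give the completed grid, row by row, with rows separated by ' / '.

From row 2, 85 − (-3 + 19 + 41 + 3) gives (2,5) = 25.
Column 2 needs 85; the known cells sum to 74, so (5,2) = 11.
Column 3 must total 85; the given cells sum to 86, so (4,3) = -1.
Main diagonal: 19 + 15 + 21 + 17 + ? = 85, so (1,1) = 13.
From row 5, 85 − (11 + 23 + (-5) + 17) gives (5,1) = 39.
Anti-diagonal: 3 + 15 + 27 + 39 + ? = 85, so (1,5) = 1.
Row 1 needs 85; the known cells sum to 56, so (1,4) = 29.
Column 4 needs 85; the known cells sum to 48, so (3,4) = 37.
Using column 5: 1 + 25 + 9 + 17 + ? → (4,5) = 85 − 52 = 33.
Row 3 needs 85; the known cells sum to 54, so (3,1) = 31.
Using row 4: 27 + (-1) + 21 + 33 + ? → (4,1) = 85 − 80 = 5.

13 35 7 29 1 / -3 19 41 3 25 / 31 -7 15 37 9 / 5 27 -1 21 33 / 39 11 23 -5 17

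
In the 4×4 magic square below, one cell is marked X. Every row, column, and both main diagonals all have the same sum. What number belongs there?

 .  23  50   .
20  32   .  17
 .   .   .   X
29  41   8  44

47

Row 4 is complete and sums to 122; that is the magic constant.
Row 2 needs 122; the known cells sum to 69, so (2,3) = 53.
Column 2 must total 122; the given cells sum to 96, so (3,2) = 26.
Column 3 must total 122; the given cells sum to 111, so (3,3) = 11.
Main diagonal needs 122; the known cells sum to 87, so (1,1) = 35.
Anti-diagonal must total 122; the given cells sum to 108, so (1,4) = 14.
The remaining cell in column 1 is (3,1) = 122 − 84 = 38.
The remaining cell in column 4 is (3,4) = 122 − 75 = 47.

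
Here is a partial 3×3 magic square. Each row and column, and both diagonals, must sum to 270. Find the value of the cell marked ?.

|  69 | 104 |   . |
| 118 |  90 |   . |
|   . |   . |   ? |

From row 1, 270 − (69 + 104) gives (1,3) = 97.
Using row 2: 118 + 90 + ? → (2,3) = 270 − 208 = 62.
Column 1: 69 + 118 + ? = 270, so (3,1) = 83.
From column 2, 270 − (104 + 90) gives (3,2) = 76.
The remaining cell in column 3 is (3,3) = 270 − 159 = 111.

111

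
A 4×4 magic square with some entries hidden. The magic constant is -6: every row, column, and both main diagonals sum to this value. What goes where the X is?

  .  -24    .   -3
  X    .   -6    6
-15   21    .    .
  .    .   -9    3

15

Column 4: -3 + 6 + 3 + ? = -6, so (3,4) = -12.
The remaining cell in anti-diagonal is (4,1) = -6 − 12 = -18.
Using row 3: -15 + 21 + (-12) + ? → (3,3) = -6 − (-6) = 0.
Row 4: -18 + (-9) + 3 + ? = -6, so (4,2) = 18.
From column 2, -6 − (-24 + 21 + 18) gives (2,2) = -21.
Column 3 must total -6; the given cells sum to -15, so (1,3) = 9.
Main diagonal: -21 + 0 + 3 + ? = -6, so (1,1) = 12.
Row 2 needs -6; the known cells sum to -21, so (2,1) = 15.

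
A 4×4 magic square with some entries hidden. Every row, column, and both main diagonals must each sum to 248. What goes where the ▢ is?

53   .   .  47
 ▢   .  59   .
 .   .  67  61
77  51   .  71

Row 4: 77 + 51 + 71 + ? = 248, so (4,3) = 49.
The remaining cell in column 3 is (1,3) = 248 − 175 = 73.
Using column 4: 47 + 61 + 71 + ? → (2,4) = 248 − 179 = 69.
The remaining cell in main diagonal is (2,2) = 248 − 191 = 57.
Anti-diagonal must total 248; the given cells sum to 183, so (3,2) = 65.
Using row 1: 53 + 73 + 47 + ? → (1,2) = 248 − 173 = 75.
From row 2, 248 − (57 + 59 + 69) gives (2,1) = 63.

63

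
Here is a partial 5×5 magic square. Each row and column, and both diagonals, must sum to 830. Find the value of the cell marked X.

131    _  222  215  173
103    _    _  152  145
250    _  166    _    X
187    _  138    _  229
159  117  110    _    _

Row 1 needs 830; the known cells sum to 741, so (1,2) = 89.
The remaining cell in column 3 is (2,3) = 830 − 636 = 194.
The remaining cell in anti-diagonal is (4,2) = 830 − 650 = 180.
Using row 2: 103 + 194 + 152 + 145 + ? → (2,2) = 830 − 594 = 236.
Row 4 needs 830; the known cells sum to 734, so (4,4) = 96.
Column 2 must total 830; the given cells sum to 622, so (3,2) = 208.
Main diagonal: 131 + 236 + 166 + 96 + ? = 830, so (5,5) = 201.
Row 5: 159 + 117 + 110 + 201 + ? = 830, so (5,4) = 243.
Column 4 needs 830; the known cells sum to 706, so (3,4) = 124.
Column 5 must total 830; the given cells sum to 748, so (3,5) = 82.

82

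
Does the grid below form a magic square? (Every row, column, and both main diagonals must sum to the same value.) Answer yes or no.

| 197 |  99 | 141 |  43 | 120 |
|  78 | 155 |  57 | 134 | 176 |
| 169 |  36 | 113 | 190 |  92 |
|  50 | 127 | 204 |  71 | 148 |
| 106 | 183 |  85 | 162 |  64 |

Row 1: 197 + 99 + 141 + 43 + 120 = 600.
Row 2: 78 + 155 + 57 + 134 + 176 = 600.
Row 3: 169 + 36 + 113 + 190 + 92 = 600.
Row 4: 50 + 127 + 204 + 71 + 148 = 600.
Row 5: 106 + 183 + 85 + 162 + 64 = 600.
Column 1: 197 + 78 + 169 + 50 + 106 = 600.
Column 2: 99 + 155 + 36 + 127 + 183 = 600.
Column 3: 141 + 57 + 113 + 204 + 85 = 600.
Column 4: 43 + 134 + 190 + 71 + 162 = 600.
Column 5: 120 + 176 + 92 + 148 + 64 = 600.
Main diagonal: 197 + 155 + 113 + 71 + 64 = 600.
Anti-diagonal: 120 + 134 + 113 + 127 + 106 = 600.
All lines sum to 600.

Yes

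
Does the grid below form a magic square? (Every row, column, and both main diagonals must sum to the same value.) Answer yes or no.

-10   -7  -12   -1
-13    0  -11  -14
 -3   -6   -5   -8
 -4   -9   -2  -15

No — row 3 sums to -22 but row 4 sums to -30.

Row 1: -10 + (-7) + (-12) + (-1) = -30.
Row 2: -13 + 0 + (-11) + (-14) = -38.
Row 3: -3 + (-6) + (-5) + (-8) = -22.
Row 4: -4 + (-9) + (-2) + (-15) = -30.
Column 1: -10 + (-13) + (-3) + (-4) = -30.
Column 2: -7 + 0 + (-6) + (-9) = -22.
Column 3: -12 + (-11) + (-5) + (-2) = -30.
Column 4: -1 + (-14) + (-8) + (-15) = -38.
Main diagonal: -10 + 0 + (-5) + (-15) = -30.
Anti-diagonal: -1 + (-11) + (-6) + (-4) = -22.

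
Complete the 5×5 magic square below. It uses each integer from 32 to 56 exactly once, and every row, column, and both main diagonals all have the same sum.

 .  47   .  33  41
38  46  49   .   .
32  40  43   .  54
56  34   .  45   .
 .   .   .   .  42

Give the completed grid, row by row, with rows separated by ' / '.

The entries are 32 through 56, which sum to 1100, so each line sums to 1100/5 = 220.
Row 3 needs 220; the known cells sum to 169, so (3,4) = 51.
Column 2: 47 + 46 + 40 + 34 + ? = 220, so (5,2) = 53.
From main diagonal, 220 − (46 + 43 + 45 + 42) gives (1,1) = 44.
From row 1, 220 − (44 + 47 + 33 + 41) gives (1,3) = 55.
The remaining cell in column 1 is (5,1) = 220 − 170 = 50.
Anti-diagonal needs 220; the known cells sum to 168, so (2,4) = 52.
Row 2 needs 220; the known cells sum to 185, so (2,5) = 35.
Column 4 needs 220; the known cells sum to 181, so (5,4) = 39.
From column 5, 220 − (41 + 35 + 54 + 42) gives (4,5) = 48.
The remaining cell in row 4 is (4,3) = 220 − 183 = 37.
Row 5 must total 220; the given cells sum to 184, so (5,3) = 36.

44 47 55 33 41 / 38 46 49 52 35 / 32 40 43 51 54 / 56 34 37 45 48 / 50 53 36 39 42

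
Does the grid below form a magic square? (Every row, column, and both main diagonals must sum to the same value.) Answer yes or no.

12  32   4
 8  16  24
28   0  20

Yes

Row 1: 12 + 32 + 4 = 48.
Row 2: 8 + 16 + 24 = 48.
Row 3: 28 + 0 + 20 = 48.
Column 1: 12 + 8 + 28 = 48.
Column 2: 32 + 16 + 0 = 48.
Column 3: 4 + 24 + 20 = 48.
Main diagonal: 12 + 16 + 20 = 48.
Anti-diagonal: 4 + 16 + 28 = 48.
All lines sum to 48.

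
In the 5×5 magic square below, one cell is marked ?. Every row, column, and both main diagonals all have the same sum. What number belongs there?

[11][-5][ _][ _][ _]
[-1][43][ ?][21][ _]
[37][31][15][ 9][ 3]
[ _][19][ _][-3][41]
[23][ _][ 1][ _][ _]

Row 3 is complete and sums to 95; that is the magic constant.
Using column 1: 11 + (-1) + 37 + 23 + ? → (4,1) = 95 − 70 = 25.
The remaining cell in column 2 is (5,2) = 95 − 88 = 7.
The remaining cell in main diagonal is (5,5) = 95 − 66 = 29.
From anti-diagonal, 95 − (21 + 15 + 19 + 23) gives (1,5) = 17.
Row 4: 25 + 19 + (-3) + 41 + ? = 95, so (4,3) = 13.
Using row 5: 23 + 7 + 1 + 29 + ? → (5,4) = 95 − 60 = 35.
Column 4: 21 + 9 + (-3) + 35 + ? = 95, so (1,4) = 33.
Column 5: 17 + 3 + 41 + 29 + ? = 95, so (2,5) = 5.
Row 1 needs 95; the known cells sum to 56, so (1,3) = 39.
From row 2, 95 − (-1 + 43 + 21 + 5) gives (2,3) = 27.

27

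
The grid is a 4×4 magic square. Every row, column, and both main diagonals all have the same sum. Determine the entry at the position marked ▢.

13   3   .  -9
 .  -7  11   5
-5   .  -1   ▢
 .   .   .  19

Main diagonal is complete and sums to 24; that is the magic constant.
Row 1: 13 + 3 + (-9) + ? = 24, so (1,3) = 17.
Row 2 must total 24; the given cells sum to 9, so (2,1) = 15.
Column 1: 13 + 15 + (-5) + ? = 24, so (4,1) = 1.
Column 3 needs 24; the known cells sum to 27, so (4,3) = -3.
Using column 4: -9 + 5 + 19 + ? → (3,4) = 24 − 15 = 9.

9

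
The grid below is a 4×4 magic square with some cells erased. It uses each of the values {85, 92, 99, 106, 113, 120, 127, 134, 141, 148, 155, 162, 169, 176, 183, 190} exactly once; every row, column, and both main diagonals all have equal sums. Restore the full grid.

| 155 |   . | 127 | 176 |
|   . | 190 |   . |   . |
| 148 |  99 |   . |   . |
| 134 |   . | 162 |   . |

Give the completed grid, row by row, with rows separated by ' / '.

155 92 127 176 / 113 190 141 106 / 148 99 120 183 / 134 169 162 85

The 16 entries sum to 2200, so each line sums to 2200/4 = 550.
Using row 1: 155 + 127 + 176 + ? → (1,2) = 550 − 458 = 92.
From column 1, 550 − (155 + 148 + 134) gives (2,1) = 113.
Column 2: 92 + 190 + 99 + ? = 550, so (4,2) = 169.
The remaining cell in anti-diagonal is (2,3) = 550 − 409 = 141.
The remaining cell in row 2 is (2,4) = 550 − 444 = 106.
Using row 4: 134 + 169 + 162 + ? → (4,4) = 550 − 465 = 85.
The remaining cell in column 3 is (3,3) = 550 − 430 = 120.
From column 4, 550 − (176 + 106 + 85) gives (3,4) = 183.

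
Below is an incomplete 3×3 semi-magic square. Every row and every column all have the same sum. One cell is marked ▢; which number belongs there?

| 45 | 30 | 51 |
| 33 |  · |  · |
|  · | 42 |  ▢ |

36

Row 1 is complete and sums to 126; that is the magic constant.
Column 1 must total 126; the given cells sum to 78, so (3,1) = 48.
Using column 2: 30 + 42 + ? → (2,2) = 126 − 72 = 54.
Row 2 needs 126; the known cells sum to 87, so (2,3) = 39.
Using row 3: 48 + 42 + ? → (3,3) = 126 − 90 = 36.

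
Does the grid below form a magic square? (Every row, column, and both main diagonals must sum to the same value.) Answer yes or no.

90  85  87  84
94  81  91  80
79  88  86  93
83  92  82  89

Row 1: 90 + 85 + 87 + 84 = 346.
Row 2: 94 + 81 + 91 + 80 = 346.
Row 3: 79 + 88 + 86 + 93 = 346.
Row 4: 83 + 92 + 82 + 89 = 346.
Column 1: 90 + 94 + 79 + 83 = 346.
Column 2: 85 + 81 + 88 + 92 = 346.
Column 3: 87 + 91 + 86 + 82 = 346.
Column 4: 84 + 80 + 93 + 89 = 346.
Main diagonal: 90 + 81 + 86 + 89 = 346.
Anti-diagonal: 84 + 91 + 88 + 83 = 346.
All lines sum to 346.

Yes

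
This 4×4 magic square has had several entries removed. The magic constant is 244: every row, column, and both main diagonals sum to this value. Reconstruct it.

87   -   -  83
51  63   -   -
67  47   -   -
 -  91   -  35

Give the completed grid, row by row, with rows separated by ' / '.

87 43 31 83 / 51 63 75 55 / 67 47 59 71 / 39 91 79 35

From column 1, 244 − (87 + 51 + 67) gives (4,1) = 39.
Column 2 needs 244; the known cells sum to 201, so (1,2) = 43.
From main diagonal, 244 − (87 + 63 + 35) gives (3,3) = 59.
Using anti-diagonal: 83 + 47 + 39 + ? → (2,3) = 244 − 169 = 75.
The remaining cell in row 1 is (1,3) = 244 − 213 = 31.
Row 2: 51 + 63 + 75 + ? = 244, so (2,4) = 55.
Row 3 must total 244; the given cells sum to 173, so (3,4) = 71.
Row 4: 39 + 91 + 35 + ? = 244, so (4,3) = 79.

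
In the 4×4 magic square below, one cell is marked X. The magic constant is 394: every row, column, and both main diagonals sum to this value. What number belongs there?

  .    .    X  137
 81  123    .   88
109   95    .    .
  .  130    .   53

From row 2, 394 − (81 + 123 + 88) gives (2,3) = 102.
Using column 2: 123 + 95 + 130 + ? → (1,2) = 394 − 348 = 46.
Column 4: 137 + 88 + 53 + ? = 394, so (3,4) = 116.
The remaining cell in anti-diagonal is (4,1) = 394 − 334 = 60.
The remaining cell in row 3 is (3,3) = 394 − 320 = 74.
Row 4 needs 394; the known cells sum to 243, so (4,3) = 151.
From column 1, 394 − (81 + 109 + 60) gives (1,1) = 144.
Column 3: 102 + 74 + 151 + ? = 394, so (1,3) = 67.

67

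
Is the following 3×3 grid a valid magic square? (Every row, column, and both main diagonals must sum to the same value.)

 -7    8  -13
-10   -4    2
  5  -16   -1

Row 1: -7 + 8 + (-13) = -12.
Row 2: -10 + (-4) + 2 = -12.
Row 3: 5 + (-16) + (-1) = -12.
Column 1: -7 + (-10) + 5 = -12.
Column 2: 8 + (-4) + (-16) = -12.
Column 3: -13 + 2 + (-1) = -12.
Main diagonal: -7 + (-4) + (-1) = -12.
Anti-diagonal: -13 + (-4) + 5 = -12.
All lines sum to -12.

Yes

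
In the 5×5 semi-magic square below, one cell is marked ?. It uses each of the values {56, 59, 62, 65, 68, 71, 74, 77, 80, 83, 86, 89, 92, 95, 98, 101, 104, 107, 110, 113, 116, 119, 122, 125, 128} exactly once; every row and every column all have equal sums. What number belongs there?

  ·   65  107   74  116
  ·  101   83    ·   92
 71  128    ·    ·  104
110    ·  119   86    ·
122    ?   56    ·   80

The 25 entries sum to 2300, so each line sums to 2300/5 = 460.
The remaining cell in row 1 is (1,1) = 460 − 362 = 98.
The remaining cell in column 1 is (2,1) = 460 − 401 = 59.
The remaining cell in column 3 is (3,3) = 460 − 365 = 95.
Column 5: 116 + 92 + 104 + 80 + ? = 460, so (4,5) = 68.
Row 2: 59 + 101 + 83 + 92 + ? = 460, so (2,4) = 125.
The remaining cell in row 3 is (3,4) = 460 − 398 = 62.
Using row 4: 110 + 119 + 86 + 68 + ? → (4,2) = 460 − 383 = 77.
Column 2 needs 460; the known cells sum to 371, so (5,2) = 89.

89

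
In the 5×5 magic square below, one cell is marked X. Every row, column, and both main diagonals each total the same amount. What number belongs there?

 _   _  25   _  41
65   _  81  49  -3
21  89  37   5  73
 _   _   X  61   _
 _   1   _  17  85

Row 3 is complete and sums to 225; that is the magic constant.
Row 2: 65 + 81 + 49 + (-3) + ? = 225, so (2,2) = 33.
Using column 4: 49 + 5 + 61 + 17 + ? → (1,4) = 225 − 132 = 93.
Using column 5: 41 + (-3) + 73 + 85 + ? → (4,5) = 225 − 196 = 29.
Using main diagonal: 33 + 37 + 61 + 85 + ? → (1,1) = 225 − 216 = 9.
Row 1: 9 + 25 + 93 + 41 + ? = 225, so (1,2) = 57.
Column 2 must total 225; the given cells sum to 180, so (4,2) = 45.
Anti-diagonal must total 225; the given cells sum to 172, so (5,1) = 53.
Using row 5: 53 + 1 + 17 + 85 + ? → (5,3) = 225 − 156 = 69.
From column 1, 225 − (9 + 65 + 21 + 53) gives (4,1) = 77.
Column 3 must total 225; the given cells sum to 212, so (4,3) = 13.

13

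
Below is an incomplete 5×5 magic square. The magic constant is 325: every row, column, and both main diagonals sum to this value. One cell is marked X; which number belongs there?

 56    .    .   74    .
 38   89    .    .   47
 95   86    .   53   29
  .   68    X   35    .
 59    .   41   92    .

44

Row 3 needs 325; the known cells sum to 263, so (3,3) = 62.
From column 1, 325 − (56 + 38 + 95 + 59) gives (4,1) = 77.
The remaining cell in column 4 is (2,4) = 325 − 254 = 71.
Using main diagonal: 56 + 89 + 62 + 35 + ? → (5,5) = 325 − 242 = 83.
Anti-diagonal: 71 + 62 + 68 + 59 + ? = 325, so (1,5) = 65.
Row 2: 38 + 89 + 71 + 47 + ? = 325, so (2,3) = 80.
Row 5 needs 325; the known cells sum to 275, so (5,2) = 50.
From column 2, 325 − (89 + 86 + 68 + 50) gives (1,2) = 32.
Column 5: 65 + 47 + 29 + 83 + ? = 325, so (4,5) = 101.
Row 1 needs 325; the known cells sum to 227, so (1,3) = 98.
Row 4 needs 325; the known cells sum to 281, so (4,3) = 44.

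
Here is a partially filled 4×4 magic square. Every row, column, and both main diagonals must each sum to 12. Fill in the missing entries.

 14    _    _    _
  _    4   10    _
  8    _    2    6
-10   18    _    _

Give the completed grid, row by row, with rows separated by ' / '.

The remaining cell in row 3 is (3,2) = 12 − 16 = -4.
Column 1 needs 12; the known cells sum to 12, so (2,1) = 0.
Column 2 needs 12; the known cells sum to 18, so (1,2) = -6.
The remaining cell in main diagonal is (4,4) = 12 − 20 = -8.
Anti-diagonal must total 12; the given cells sum to -4, so (1,4) = 16.
From row 1, 12 − (14 + (-6) + 16) gives (1,3) = -12.
The remaining cell in row 2 is (2,4) = 12 − 14 = -2.
The remaining cell in row 4 is (4,3) = 12 − 0 = 12.

14 -6 -12 16 / 0 4 10 -2 / 8 -4 2 6 / -10 18 12 -8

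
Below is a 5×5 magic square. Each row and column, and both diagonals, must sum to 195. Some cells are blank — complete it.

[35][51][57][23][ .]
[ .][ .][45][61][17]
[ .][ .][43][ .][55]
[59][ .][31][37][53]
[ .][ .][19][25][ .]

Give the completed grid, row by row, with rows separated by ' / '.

Using row 1: 35 + 51 + 57 + 23 + ? → (1,5) = 195 − 166 = 29.
From row 4, 195 − (59 + 31 + 37 + 53) gives (4,2) = 15.
Column 4 must total 195; the given cells sum to 146, so (3,4) = 49.
Column 5 must total 195; the given cells sum to 154, so (5,5) = 41.
The remaining cell in main diagonal is (2,2) = 195 − 156 = 39.
From anti-diagonal, 195 − (29 + 61 + 43 + 15) gives (5,1) = 47.
The remaining cell in row 2 is (2,1) = 195 − 162 = 33.
Row 5 needs 195; the known cells sum to 132, so (5,2) = 63.
Column 1 needs 195; the known cells sum to 174, so (3,1) = 21.
Column 2 must total 195; the given cells sum to 168, so (3,2) = 27.

35 51 57 23 29 / 33 39 45 61 17 / 21 27 43 49 55 / 59 15 31 37 53 / 47 63 19 25 41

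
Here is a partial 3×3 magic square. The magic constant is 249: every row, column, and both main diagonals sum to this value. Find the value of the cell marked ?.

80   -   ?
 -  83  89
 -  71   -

74

From row 2, 249 − (83 + 89) gives (2,1) = 77.
From column 1, 249 − (80 + 77) gives (3,1) = 92.
Column 2: 83 + 71 + ? = 249, so (1,2) = 95.
Using main diagonal: 80 + 83 + ? → (3,3) = 249 − 163 = 86.
The remaining cell in anti-diagonal is (1,3) = 249 − 175 = 74.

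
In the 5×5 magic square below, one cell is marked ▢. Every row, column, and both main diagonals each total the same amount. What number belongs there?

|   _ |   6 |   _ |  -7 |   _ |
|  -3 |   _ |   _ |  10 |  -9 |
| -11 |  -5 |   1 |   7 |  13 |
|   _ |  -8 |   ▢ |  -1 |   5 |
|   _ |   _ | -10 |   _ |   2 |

Row 3 is complete and sums to 5; that is the magic constant.
From column 4, 5 − (-7 + 10 + 7 + (-1)) gives (5,4) = -4.
Using column 5: -9 + 13 + 5 + 2 + ? → (1,5) = 5 − 11 = -6.
The remaining cell in anti-diagonal is (5,1) = 5 − (-3) = 8.
Row 5: 8 + (-10) + (-4) + 2 + ? = 5, so (5,2) = 9.
Using column 2: 6 + (-5) + (-8) + 9 + ? → (2,2) = 5 − 2 = 3.
Main diagonal needs 5; the known cells sum to 5, so (1,1) = 0.
From row 1, 5 − (0 + 6 + (-7) + (-6)) gives (1,3) = 12.
Row 2 needs 5; the known cells sum to 1, so (2,3) = 4.
The remaining cell in column 1 is (4,1) = 5 − (-6) = 11.
From column 3, 5 − (12 + 4 + 1 + (-10)) gives (4,3) = -2.

-2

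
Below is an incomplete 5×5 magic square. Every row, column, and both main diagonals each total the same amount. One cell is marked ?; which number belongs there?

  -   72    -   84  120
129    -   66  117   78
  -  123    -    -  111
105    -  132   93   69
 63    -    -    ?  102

Column 5 is complete and sums to 480; that is the magic constant.
Row 2 must total 480; the given cells sum to 390, so (2,2) = 90.
Row 4: 105 + 132 + 93 + 69 + ? = 480, so (4,2) = 81.
The remaining cell in column 2 is (5,2) = 480 − 366 = 114.
Anti-diagonal needs 480; the known cells sum to 381, so (3,3) = 99.
Main diagonal needs 480; the known cells sum to 384, so (1,1) = 96.
From row 1, 480 − (96 + 72 + 84 + 120) gives (1,3) = 108.
Column 1: 96 + 129 + 105 + 63 + ? = 480, so (3,1) = 87.
Column 3 needs 480; the known cells sum to 405, so (5,3) = 75.
Row 3: 87 + 123 + 99 + 111 + ? = 480, so (3,4) = 60.
From row 5, 480 − (63 + 114 + 75 + 102) gives (5,4) = 126.

126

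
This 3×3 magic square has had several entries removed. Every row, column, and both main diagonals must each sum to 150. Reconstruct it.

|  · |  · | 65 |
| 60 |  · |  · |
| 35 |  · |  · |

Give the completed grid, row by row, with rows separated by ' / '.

55 30 65 / 60 50 40 / 35 70 45

Column 1: 60 + 35 + ? = 150, so (1,1) = 55.
Anti-diagonal must total 150; the given cells sum to 100, so (2,2) = 50.
Row 1: 55 + 65 + ? = 150, so (1,2) = 30.
Using row 2: 60 + 50 + ? → (2,3) = 150 − 110 = 40.
Column 2 needs 150; the known cells sum to 80, so (3,2) = 70.
Column 3 must total 150; the given cells sum to 105, so (3,3) = 45.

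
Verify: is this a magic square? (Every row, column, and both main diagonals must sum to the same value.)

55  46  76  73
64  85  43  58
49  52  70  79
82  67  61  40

Row 1: 55 + 46 + 76 + 73 = 250.
Row 2: 64 + 85 + 43 + 58 = 250.
Row 3: 49 + 52 + 70 + 79 = 250.
Row 4: 82 + 67 + 61 + 40 = 250.
Column 1: 55 + 64 + 49 + 82 = 250.
Column 2: 46 + 85 + 52 + 67 = 250.
Column 3: 76 + 43 + 70 + 61 = 250.
Column 4: 73 + 58 + 79 + 40 = 250.
Main diagonal: 55 + 85 + 70 + 40 = 250.
Anti-diagonal: 73 + 43 + 52 + 82 = 250.
All lines sum to 250.

Yes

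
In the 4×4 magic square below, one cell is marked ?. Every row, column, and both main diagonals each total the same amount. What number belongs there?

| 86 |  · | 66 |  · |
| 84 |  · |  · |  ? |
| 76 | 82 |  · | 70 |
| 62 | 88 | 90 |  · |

Column 1 is complete and sums to 308; that is the magic constant.
Row 3 must total 308; the given cells sum to 228, so (3,3) = 80.
The remaining cell in row 4 is (4,4) = 308 − 240 = 68.
Column 3 must total 308; the given cells sum to 236, so (2,3) = 72.
Main diagonal: 86 + 80 + 68 + ? = 308, so (2,2) = 74.
Anti-diagonal must total 308; the given cells sum to 216, so (1,4) = 92.
From row 1, 308 − (86 + 66 + 92) gives (1,2) = 64.
Row 2 needs 308; the known cells sum to 230, so (2,4) = 78.

78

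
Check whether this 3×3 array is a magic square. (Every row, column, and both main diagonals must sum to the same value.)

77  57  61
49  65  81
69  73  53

Row 1: 77 + 57 + 61 = 195.
Row 2: 49 + 65 + 81 = 195.
Row 3: 69 + 73 + 53 = 195.
Column 1: 77 + 49 + 69 = 195.
Column 2: 57 + 65 + 73 = 195.
Column 3: 61 + 81 + 53 = 195.
Main diagonal: 77 + 65 + 53 = 195.
Anti-diagonal: 61 + 65 + 69 = 195.
All lines sum to 195.

Yes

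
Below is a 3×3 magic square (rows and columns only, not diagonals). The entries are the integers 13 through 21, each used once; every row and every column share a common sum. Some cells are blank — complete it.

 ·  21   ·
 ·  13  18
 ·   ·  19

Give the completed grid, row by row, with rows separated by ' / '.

16 21 14 / 20 13 18 / 15 17 19

The entries are 13 through 21, which sum to 153, so each line sums to 153/3 = 51.
Row 2 needs 51; the known cells sum to 31, so (2,1) = 20.
Using column 2: 21 + 13 + ? → (3,2) = 51 − 34 = 17.
Column 3 must total 51; the given cells sum to 37, so (1,3) = 14.
Row 1: 21 + 14 + ? = 51, so (1,1) = 16.
The remaining cell in row 3 is (3,1) = 51 − 36 = 15.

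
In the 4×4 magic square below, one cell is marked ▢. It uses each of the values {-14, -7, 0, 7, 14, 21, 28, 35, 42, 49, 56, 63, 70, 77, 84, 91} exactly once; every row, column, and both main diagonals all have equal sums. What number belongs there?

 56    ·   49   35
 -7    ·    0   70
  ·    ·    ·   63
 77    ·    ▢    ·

The 16 entries sum to 616, so each line sums to 616/4 = 154.
Row 1 needs 154; the known cells sum to 140, so (1,2) = 14.
Row 2 must total 154; the given cells sum to 63, so (2,2) = 91.
Column 1 needs 154; the known cells sum to 126, so (3,1) = 28.
Column 4 needs 154; the known cells sum to 168, so (4,4) = -14.
Main diagonal: 56 + 91 + (-14) + ? = 154, so (3,3) = 21.
Anti-diagonal needs 154; the known cells sum to 112, so (3,2) = 42.
Using column 2: 14 + 91 + 42 + ? → (4,2) = 154 − 147 = 7.
Column 3 must total 154; the given cells sum to 70, so (4,3) = 84.

84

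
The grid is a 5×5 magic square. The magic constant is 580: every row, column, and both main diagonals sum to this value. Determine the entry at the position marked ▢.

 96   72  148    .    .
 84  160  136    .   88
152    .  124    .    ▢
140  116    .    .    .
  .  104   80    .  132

From row 2, 580 − (84 + 160 + 136 + 88) gives (2,4) = 112.
Column 1 must total 580; the given cells sum to 472, so (5,1) = 108.
The remaining cell in column 2 is (3,2) = 580 − 452 = 128.
Column 3: 148 + 136 + 124 + 80 + ? = 580, so (4,3) = 92.
Main diagonal needs 580; the known cells sum to 512, so (4,4) = 68.
From anti-diagonal, 580 − (112 + 124 + 116 + 108) gives (1,5) = 120.
Row 1 needs 580; the known cells sum to 436, so (1,4) = 144.
Row 4: 140 + 116 + 92 + 68 + ? = 580, so (4,5) = 164.
Row 5: 108 + 104 + 80 + 132 + ? = 580, so (5,4) = 156.
The remaining cell in column 4 is (3,4) = 580 − 480 = 100.
Column 5 needs 580; the known cells sum to 504, so (3,5) = 76.

76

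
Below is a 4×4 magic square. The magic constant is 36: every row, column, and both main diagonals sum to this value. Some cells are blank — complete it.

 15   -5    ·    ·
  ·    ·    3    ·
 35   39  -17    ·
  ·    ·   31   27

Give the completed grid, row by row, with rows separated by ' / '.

From row 3, 36 − (35 + 39 + (-17)) gives (3,4) = -21.
From column 3, 36 − (3 + (-17) + 31) gives (1,3) = 19.
Main diagonal: 15 + (-17) + 27 + ? = 36, so (2,2) = 11.
The remaining cell in row 1 is (1,4) = 36 − 29 = 7.
From column 2, 36 − (-5 + 11 + 39) gives (4,2) = -9.
From column 4, 36 − (7 + (-21) + 27) gives (2,4) = 23.
Anti-diagonal must total 36; the given cells sum to 49, so (4,1) = -13.
Using row 2: 11 + 3 + 23 + ? → (2,1) = 36 − 37 = -1.

15 -5 19 7 / -1 11 3 23 / 35 39 -17 -21 / -13 -9 31 27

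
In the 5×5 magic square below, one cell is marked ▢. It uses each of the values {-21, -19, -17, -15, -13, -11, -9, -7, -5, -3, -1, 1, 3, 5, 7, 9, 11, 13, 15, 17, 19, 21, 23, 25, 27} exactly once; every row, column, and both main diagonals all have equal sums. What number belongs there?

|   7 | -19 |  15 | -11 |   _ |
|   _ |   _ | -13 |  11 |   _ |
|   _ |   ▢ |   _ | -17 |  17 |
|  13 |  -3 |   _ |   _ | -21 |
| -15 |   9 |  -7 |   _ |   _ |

25

The 25 entries sum to 75, so each line sums to 75/5 = 15.
Row 1: 7 + (-19) + 15 + (-11) + ? = 15, so (1,5) = 23.
Anti-diagonal: 23 + 11 + (-3) + (-15) + ? = 15, so (3,3) = -1.
The remaining cell in column 3 is (4,3) = 15 − (-6) = 21.
The remaining cell in row 4 is (4,4) = 15 − 10 = 5.
Column 4: -11 + 11 + (-17) + 5 + ? = 15, so (5,4) = 27.
From row 5, 15 − (-15 + 9 + (-7) + 27) gives (5,5) = 1.
Using column 5: 23 + 17 + (-21) + 1 + ? → (2,5) = 15 − 20 = -5.
Main diagonal: 7 + (-1) + 5 + 1 + ? = 15, so (2,2) = 3.
Row 2 needs 15; the known cells sum to -4, so (2,1) = 19.
Using column 1: 7 + 19 + 13 + (-15) + ? → (3,1) = 15 − 24 = -9.
Column 2: -19 + 3 + (-3) + 9 + ? = 15, so (3,2) = 25.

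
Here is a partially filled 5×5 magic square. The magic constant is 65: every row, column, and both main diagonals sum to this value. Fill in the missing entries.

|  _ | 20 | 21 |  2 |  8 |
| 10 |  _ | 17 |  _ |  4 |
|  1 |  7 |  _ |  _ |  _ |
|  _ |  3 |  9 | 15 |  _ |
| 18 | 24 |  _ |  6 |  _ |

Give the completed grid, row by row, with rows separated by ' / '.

14 20 21 2 8 / 10 11 17 23 4 / 1 7 13 19 25 / 22 3 9 15 16 / 18 24 5 6 12

From row 1, 65 − (20 + 21 + 2 + 8) gives (1,1) = 14.
The remaining cell in column 1 is (4,1) = 65 − 43 = 22.
Column 2 needs 65; the known cells sum to 54, so (2,2) = 11.
From row 2, 65 − (10 + 11 + 17 + 4) gives (2,4) = 23.
Row 4 needs 65; the known cells sum to 49, so (4,5) = 16.
From column 4, 65 − (2 + 23 + 15 + 6) gives (3,4) = 19.
Using anti-diagonal: 8 + 23 + 3 + 18 + ? → (3,3) = 65 − 52 = 13.
Row 3 must total 65; the given cells sum to 40, so (3,5) = 25.
Column 3: 21 + 17 + 13 + 9 + ? = 65, so (5,3) = 5.
Column 5 needs 65; the known cells sum to 53, so (5,5) = 12.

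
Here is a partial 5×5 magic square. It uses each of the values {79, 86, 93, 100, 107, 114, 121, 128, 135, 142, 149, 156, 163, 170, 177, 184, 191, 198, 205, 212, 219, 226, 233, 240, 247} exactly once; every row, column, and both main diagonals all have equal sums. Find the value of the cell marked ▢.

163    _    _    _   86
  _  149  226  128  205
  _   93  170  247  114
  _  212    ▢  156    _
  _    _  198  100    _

79

The 25 entries sum to 4075, so each line sums to 4075/5 = 815.
Row 2 must total 815; the given cells sum to 708, so (2,1) = 107.
From row 3, 815 − (93 + 170 + 247 + 114) gives (3,1) = 191.
Column 4: 128 + 247 + 156 + 100 + ? = 815, so (1,4) = 184.
The remaining cell in main diagonal is (5,5) = 815 − 638 = 177.
The remaining cell in anti-diagonal is (5,1) = 815 − 596 = 219.
Row 5 must total 815; the given cells sum to 694, so (5,2) = 121.
From column 1, 815 − (163 + 107 + 191 + 219) gives (4,1) = 135.
Column 2 needs 815; the known cells sum to 575, so (1,2) = 240.
Column 5 needs 815; the known cells sum to 582, so (4,5) = 233.
Row 1 needs 815; the known cells sum to 673, so (1,3) = 142.
Row 4 needs 815; the known cells sum to 736, so (4,3) = 79.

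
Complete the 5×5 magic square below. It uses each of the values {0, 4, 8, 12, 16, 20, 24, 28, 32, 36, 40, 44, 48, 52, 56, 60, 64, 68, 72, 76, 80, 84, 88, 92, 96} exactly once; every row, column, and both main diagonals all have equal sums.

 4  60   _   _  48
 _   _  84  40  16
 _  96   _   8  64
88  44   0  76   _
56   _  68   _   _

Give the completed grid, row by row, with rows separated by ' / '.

4 60 36 92 48 / 72 28 84 40 16 / 20 96 52 8 64 / 88 44 0 76 32 / 56 12 68 24 80

The 25 entries sum to 1200, so each line sums to 1200/5 = 240.
Using row 4: 88 + 44 + 0 + 76 + ? → (4,5) = 240 − 208 = 32.
From column 5, 240 − (48 + 16 + 64 + 32) gives (5,5) = 80.
The remaining cell in anti-diagonal is (3,3) = 240 − 188 = 52.
Using row 3: 96 + 52 + 8 + 64 + ? → (3,1) = 240 − 220 = 20.
Column 1: 4 + 20 + 88 + 56 + ? = 240, so (2,1) = 72.
From column 3, 240 − (84 + 52 + 0 + 68) gives (1,3) = 36.
Main diagonal: 4 + 52 + 76 + 80 + ? = 240, so (2,2) = 28.
From row 1, 240 − (4 + 60 + 36 + 48) gives (1,4) = 92.
The remaining cell in column 2 is (5,2) = 240 − 228 = 12.
Using column 4: 92 + 40 + 8 + 76 + ? → (5,4) = 240 − 216 = 24.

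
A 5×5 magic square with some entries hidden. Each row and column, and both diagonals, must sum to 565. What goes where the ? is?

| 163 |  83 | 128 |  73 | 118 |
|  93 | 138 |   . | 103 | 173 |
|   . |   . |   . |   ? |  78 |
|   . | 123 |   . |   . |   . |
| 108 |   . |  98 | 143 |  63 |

From row 2, 565 − (93 + 138 + 103 + 173) gives (2,3) = 58.
Using row 5: 108 + 98 + 143 + 63 + ? → (5,2) = 565 − 412 = 153.
Column 2 needs 565; the known cells sum to 497, so (3,2) = 68.
Using column 5: 118 + 173 + 78 + 63 + ? → (4,5) = 565 − 432 = 133.
Using anti-diagonal: 118 + 103 + 123 + 108 + ? → (3,3) = 565 − 452 = 113.
Column 3: 128 + 58 + 113 + 98 + ? = 565, so (4,3) = 168.
Main diagonal: 163 + 138 + 113 + 63 + ? = 565, so (4,4) = 88.
The remaining cell in row 4 is (4,1) = 565 − 512 = 53.
Column 1: 163 + 93 + 53 + 108 + ? = 565, so (3,1) = 148.
Column 4 must total 565; the given cells sum to 407, so (3,4) = 158.

158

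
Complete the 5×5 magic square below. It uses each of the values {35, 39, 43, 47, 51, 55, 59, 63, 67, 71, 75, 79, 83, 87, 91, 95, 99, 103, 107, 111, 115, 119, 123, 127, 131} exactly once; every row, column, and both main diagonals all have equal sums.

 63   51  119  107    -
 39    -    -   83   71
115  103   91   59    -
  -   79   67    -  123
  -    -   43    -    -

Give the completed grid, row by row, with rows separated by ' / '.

63 51 119 107 75 / 39 127 95 83 71 / 115 103 91 59 47 / 111 79 67 35 123 / 87 55 43 131 99

The 25 entries sum to 2075, so each line sums to 2075/5 = 415.
Row 1 needs 415; the known cells sum to 340, so (1,5) = 75.
Using row 3: 115 + 103 + 91 + 59 + ? → (3,5) = 415 − 368 = 47.
Using column 3: 119 + 91 + 67 + 43 + ? → (2,3) = 415 − 320 = 95.
Column 5 needs 415; the known cells sum to 316, so (5,5) = 99.
Anti-diagonal must total 415; the given cells sum to 328, so (5,1) = 87.
From row 2, 415 − (39 + 95 + 83 + 71) gives (2,2) = 127.
Column 1 must total 415; the given cells sum to 304, so (4,1) = 111.
The remaining cell in column 2 is (5,2) = 415 − 360 = 55.
From main diagonal, 415 − (63 + 127 + 91 + 99) gives (4,4) = 35.
The remaining cell in row 5 is (5,4) = 415 − 284 = 131.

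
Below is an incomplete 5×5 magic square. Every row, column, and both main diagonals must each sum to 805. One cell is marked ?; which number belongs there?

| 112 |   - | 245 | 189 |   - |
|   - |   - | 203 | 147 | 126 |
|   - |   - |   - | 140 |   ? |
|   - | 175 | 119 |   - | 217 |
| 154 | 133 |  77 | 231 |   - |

Using row 5: 154 + 133 + 77 + 231 + ? → (5,5) = 805 − 595 = 210.
Using column 3: 245 + 203 + 119 + 77 + ? → (3,3) = 805 − 644 = 161.
Column 4 must total 805; the given cells sum to 707, so (4,4) = 98.
Main diagonal: 112 + 161 + 98 + 210 + ? = 805, so (2,2) = 224.
Anti-diagonal must total 805; the given cells sum to 637, so (1,5) = 168.
Row 1: 112 + 245 + 189 + 168 + ? = 805, so (1,2) = 91.
Row 2 needs 805; the known cells sum to 700, so (2,1) = 105.
Row 4 needs 805; the known cells sum to 609, so (4,1) = 196.
Column 1 must total 805; the given cells sum to 567, so (3,1) = 238.
The remaining cell in column 2 is (3,2) = 805 − 623 = 182.
Column 5 must total 805; the given cells sum to 721, so (3,5) = 84.

84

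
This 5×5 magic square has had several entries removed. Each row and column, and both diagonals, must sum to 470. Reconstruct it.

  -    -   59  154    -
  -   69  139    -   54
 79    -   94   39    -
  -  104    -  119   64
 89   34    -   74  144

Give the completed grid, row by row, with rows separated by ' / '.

44 114 59 154 99 / 124 69 139 84 54 / 79 149 94 39 109 / 134 104 49 119 64 / 89 34 129 74 144

The remaining cell in row 5 is (5,3) = 470 − 341 = 129.
Using column 3: 59 + 139 + 94 + 129 + ? → (4,3) = 470 − 421 = 49.
Column 4 must total 470; the given cells sum to 386, so (2,4) = 84.
Main diagonal must total 470; the given cells sum to 426, so (1,1) = 44.
The remaining cell in anti-diagonal is (1,5) = 470 − 371 = 99.
Row 1 must total 470; the given cells sum to 356, so (1,2) = 114.
Row 2: 69 + 139 + 84 + 54 + ? = 470, so (2,1) = 124.
Row 4: 104 + 49 + 119 + 64 + ? = 470, so (4,1) = 134.
From column 2, 470 − (114 + 69 + 104 + 34) gives (3,2) = 149.
Column 5 must total 470; the given cells sum to 361, so (3,5) = 109.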